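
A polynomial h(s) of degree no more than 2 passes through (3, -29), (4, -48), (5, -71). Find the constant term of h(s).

4

Write h(s) = as^2 + bs + c. Substituting each data point gives a linear system:
  9a + 3b + c = -29
  16a + 4b + c = -48
  25a + 5b + c = -71
Solving the system yields a = -2, b = -5, c = 4.
So h(s) = -2s² - 5s + 4.
The constant term is 4.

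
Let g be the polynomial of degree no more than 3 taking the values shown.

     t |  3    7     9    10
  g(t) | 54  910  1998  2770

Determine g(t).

Write g(t) = at^3 + bt^2 + ct + d. Substituting each data point gives a linear system:
  27a + 9b + 3c + d = 54
  343a + 49b + 7c + d = 910
  729a + 81b + 9c + d = 1998
  1000a + 100b + 10c + d = 2770
Solving the system yields a = 3, b = -2, c = -3, d = 0.
So g(t) = 3t³ - 2t² - 3t.
Check: g(10) = 2770. ✓

g(t) = 3t^3 - 2t^2 - 3t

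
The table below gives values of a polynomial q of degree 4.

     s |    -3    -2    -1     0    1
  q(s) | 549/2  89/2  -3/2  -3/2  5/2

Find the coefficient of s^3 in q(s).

1

Write q(s) = as^4 + bs^3 + cs^2 + ds + e. Substituting each data point gives a linear system:
  81a - 27b + 9c - 3d + e = 549/2
  16a - 8b + 4c - 2d + e = 89/2
  a - b + c - d + e = -3/2
  e = -3/2
  a + b + c + d + e = 5/2
Solving the system yields a = 4, b = 1, c = -2, d = 1, e = -3/2.
So q(s) = 4s^4 + s^3 - 2s^2 + s - 3/2.
The coefficient of s^3 is 1.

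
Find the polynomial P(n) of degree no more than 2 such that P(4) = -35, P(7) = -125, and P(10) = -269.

P(n) = -3n^2 + 3n + 1

Write P(n) = an^2 + bn + c. Substituting each data point gives a linear system:
  16a + 4b + c = -35
  49a + 7b + c = -125
  100a + 10b + c = -269
Solving the system yields a = -3, b = 3, c = 1.
So P(n) = -3n² + 3n + 1.
Check: P(4) = -35. ✓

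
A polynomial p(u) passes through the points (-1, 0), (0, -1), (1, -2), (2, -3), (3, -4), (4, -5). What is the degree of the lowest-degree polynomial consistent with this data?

1

Forward differences of the values at u = -1, 0, 1, 2, 3, 4:
  p  : 0  -1  -2  -3  -4  -5
  Δ  : -1  -1  -1  -1  -1
  Δ^2: 0  0  0  0
  Δ^3: 0  0  0
  Δ^4: 0  0
  Δ^5: 0
The first differences are constant (-1) and nonzero, while all higher differences vanish, so the minimal degree is 1.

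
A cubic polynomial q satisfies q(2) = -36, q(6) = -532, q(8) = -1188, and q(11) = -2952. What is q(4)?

-180

Using the Lagrange interpolation formula with nodes 2, 6, 8, 11:
  L_0(x) = (x - 6)(x - 8)(x - 11) / -216
  L_1(x) = (x - 2)(x - 8)(x - 11) / 40
  L_2(x) = (x - 2)(x - 6)(x - 11) / -36
  L_3(x) = (x - 2)(x - 6)(x - 8) / 135
Then q(x) = -36·L_0(x) - 532·L_1(x) - 1188·L_2(x) - 2952·L_3(x).
Expanding and collecting terms gives q(x) = -2x³ - 2x² - 4x - 4.
Evaluating at x = 4: q(4) = -180.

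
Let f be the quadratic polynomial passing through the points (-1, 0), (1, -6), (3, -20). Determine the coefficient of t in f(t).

Write f(t) = at^2 + bt + c. Substituting each data point gives a linear system:
  a - b + c = 0
  a + b + c = -6
  9a + 3b + c = -20
Solving the system yields a = -1, b = -3, c = -2.
So f(t) = -t^2 - 3t - 2.
The coefficient of t is -3.

-3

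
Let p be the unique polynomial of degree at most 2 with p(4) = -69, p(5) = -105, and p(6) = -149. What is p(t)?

Write p(t) = at^2 + bt + c. Substituting each data point gives a linear system:
  16a + 4b + c = -69
  25a + 5b + c = -105
  36a + 6b + c = -149
Solving the system yields a = -4, b = 0, c = -5.
So p(t) = -4t^2 - 5.
Check: p(6) = -149. ✓

p(t) = -4t^2 - 5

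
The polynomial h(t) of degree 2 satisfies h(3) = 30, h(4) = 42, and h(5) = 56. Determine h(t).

h(t) = t^2 + 5t + 6

Write h(t) = at^2 + bt + c. Substituting each data point gives a linear system:
  9a + 3b + c = 30
  16a + 4b + c = 42
  25a + 5b + c = 56
Solving the system yields a = 1, b = 5, c = 6.
So h(t) = t^2 + 5t + 6.
Check: h(4) = 42. ✓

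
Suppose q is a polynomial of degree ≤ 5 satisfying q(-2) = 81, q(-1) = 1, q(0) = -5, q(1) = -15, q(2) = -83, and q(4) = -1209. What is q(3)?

-359

Write q(s) = as^5 + bs^4 + cs^3 + ds^2 + es + k. Substituting each data point gives a linear system:
  -32a + 16b - 8c + 4d - 2e + k = 81
  -a + b - c + d - e + k = 1
  k = -5
  a + b + c + d + e + k = -15
  32a + 16b + 8c + 4d + 2e + k = -83
  1024a + 256b + 64c + 16d + 4e + k = -1209
Solving the system yields a = -1, b = 1, c = -6, d = -3, e = -1, k = -5.
So q(s) = -s⁵ + s⁴ - 6s³ - 3s² - s - 5.
Then q(3) = -359.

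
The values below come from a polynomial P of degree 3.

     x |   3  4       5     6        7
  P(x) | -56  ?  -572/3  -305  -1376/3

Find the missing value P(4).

-329/3

On equispaced nodes a degree-3 polynomial has vanishing fourth forward difference, so
  P(3) - 4·P(4) + 6·P(5) - 4·P(6) + P(7) = 0.
Substituting the known values and solving for P(4):
  -4·P(4) = 1316/3
  P(4) = -329/3.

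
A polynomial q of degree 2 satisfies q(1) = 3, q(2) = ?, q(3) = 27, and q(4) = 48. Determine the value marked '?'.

12

The 3 known points determine the degree-2 polynomial uniquely.
Write q(u) = au^2 + bu + c. Substituting each data point gives a linear system:
  a + b + c = 3
  9a + 3b + c = 27
  16a + 4b + c = 48
Solving the system yields a = 3, b = 0, c = 0.
So q(u) = 3u^2.
Then q(2) = 12.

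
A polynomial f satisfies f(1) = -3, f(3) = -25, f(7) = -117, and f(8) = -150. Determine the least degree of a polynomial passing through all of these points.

2

Divided differences on the nodes 1, 3, 7, 8:
  order 0: -3  -25  -117  -150
  order 1: -11  -23  -33
  order 2: -2  -2
  order 3: 0
The order-2 divided differences are all -2 (nonzero) and every higher order vanishes, so the data lies on a polynomial of degree exactly 2.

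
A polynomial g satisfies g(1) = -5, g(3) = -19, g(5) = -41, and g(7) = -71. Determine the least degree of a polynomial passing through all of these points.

2

Forward differences of the values at s = 1, 3, 5, 7:
  g  : -5  -19  -41  -71
  Δ  : -14  -22  -30
  Δ^2: -8  -8
  Δ^3: 0
The second differences are constant (-8) and nonzero, while all higher differences vanish, so the minimal degree is 2.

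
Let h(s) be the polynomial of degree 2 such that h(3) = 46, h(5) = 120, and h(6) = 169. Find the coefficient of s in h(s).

5

Write h(s) = as^2 + bs + c. Substituting each data point gives a linear system:
  9a + 3b + c = 46
  25a + 5b + c = 120
  36a + 6b + c = 169
Solving the system yields a = 4, b = 5, c = -5.
So h(s) = 4s² + 5s - 5.
The coefficient of s is 5.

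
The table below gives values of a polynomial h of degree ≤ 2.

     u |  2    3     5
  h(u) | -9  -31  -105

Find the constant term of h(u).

5

Write h(u) = au^2 + bu + c. Substituting each data point gives a linear system:
  4a + 2b + c = -9
  9a + 3b + c = -31
  25a + 5b + c = -105
Solving the system yields a = -5, b = 3, c = 5.
So h(u) = -5u^2 + 3u + 5.
The constant term is 5.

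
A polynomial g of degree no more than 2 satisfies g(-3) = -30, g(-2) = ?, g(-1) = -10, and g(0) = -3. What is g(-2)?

On equispaced nodes a degree-2 polynomial has vanishing third forward difference, so
  - g(-3) + 3·g(-2) - 3·g(-1) + g(0) = 0.
Substituting the known values and solving for g(-2):
  3·g(-2) = -57
  g(-2) = -19.

-19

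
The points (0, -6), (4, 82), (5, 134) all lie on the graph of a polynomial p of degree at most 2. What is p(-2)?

22

Using the Lagrange interpolation formula with nodes 0, 4, 5:
  L_0(x) = (x - 4)(x - 5) / 20
  L_1(x) = x(x - 5) / -4
  L_2(x) = x(x - 4) / 5
Then p(x) = -6·L_0(x) + 82·L_1(x) + 134·L_2(x).
Expanding and collecting terms gives p(x) = 6x² - 2x - 6.
Evaluating at x = -2: p(-2) = 22.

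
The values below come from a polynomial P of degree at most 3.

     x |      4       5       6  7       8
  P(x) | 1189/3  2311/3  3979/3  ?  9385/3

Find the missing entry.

On equispaced nodes a degree-3 polynomial has vanishing fourth forward difference, so
  P(4) - 4·P(5) + 6·P(6) - 4·P(7) + P(8) = 0.
Substituting the known values and solving for P(7):
  -4·P(7) = -25204/3
  P(7) = 6301/3.

6301/3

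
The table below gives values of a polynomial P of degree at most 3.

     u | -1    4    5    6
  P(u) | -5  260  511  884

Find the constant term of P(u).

Write P(u) = au^3 + bu^2 + cu + d. Substituting each data point gives a linear system:
  -a + b - c + d = -5
  64a + 16b + 4c + d = 260
  125a + 25b + 5c + d = 511
  216a + 36b + 6c + d = 884
Solving the system yields a = 4, b = 1, c = -2, d = -4.
So P(u) = 4u^3 + u^2 - 2u - 4.
The constant term is -4.

-4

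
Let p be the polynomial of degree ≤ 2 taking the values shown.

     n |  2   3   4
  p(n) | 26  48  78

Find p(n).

Write p(n) = an^2 + bn + c. Substituting each data point gives a linear system:
  4a + 2b + c = 26
  9a + 3b + c = 48
  16a + 4b + c = 78
Solving the system yields a = 4, b = 2, c = 6.
So p(n) = 4n^2 + 2n + 6.
Check: p(4) = 78. ✓

p(n) = 4n^2 + 2n + 6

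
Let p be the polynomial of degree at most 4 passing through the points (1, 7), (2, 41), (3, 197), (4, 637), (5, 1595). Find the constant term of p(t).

Write p(t) = at^4 + bt^3 + ct^2 + dt + e. Substituting each data point gives a linear system:
  a + b + c + d + e = 7
  16a + 8b + 4c + 2d + e = 41
  81a + 27b + 9c + 3d + e = 197
  256a + 64b + 16c + 4d + e = 637
  625a + 125b + 25c + 5d + e = 1595
Solving the system yields a = 3, b = -3, c = 4, d = -2, e = 5.
So p(t) = 3t⁴ - 3t³ + 4t² - 2t + 5.
The constant term is 5.

5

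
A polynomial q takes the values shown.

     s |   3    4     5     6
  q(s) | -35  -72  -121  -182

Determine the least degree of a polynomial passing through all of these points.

Forward differences of the values at s = 3, 4, 5, 6:
  q  : -35  -72  -121  -182
  Δ  : -37  -49  -61
  Δ^2: -12  -12
  Δ^3: 0
The second differences are constant (-12) and nonzero, while all higher differences vanish, so the minimal degree is 2.

2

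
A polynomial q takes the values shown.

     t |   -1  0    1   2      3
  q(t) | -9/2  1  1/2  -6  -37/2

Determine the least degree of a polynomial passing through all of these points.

Forward differences of the values at t = -1, 0, 1, 2, 3:
  q  : -9/2  1  1/2  -6  -37/2
  Δ  : 11/2  -1/2  -13/2  -25/2
  Δ^2: -6  -6  -6
  Δ^3: 0  0
  Δ^4: 0
The second differences are constant (-6) and nonzero, while all higher differences vanish, so the minimal degree is 2.

2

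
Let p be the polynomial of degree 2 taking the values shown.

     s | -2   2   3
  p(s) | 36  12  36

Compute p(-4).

120

Using the Lagrange interpolation formula with nodes -2, 2, 3:
  L_0(s) = (s - 2)(s - 3) / 20
  L_1(s) = (s + 2)(s - 3) / -4
  L_2(s) = (s + 2)(s - 2) / 5
Then p(s) = 36·L_0(s) + 12·L_1(s) + 36·L_2(s).
Expanding and collecting terms gives p(s) = 6s^2 - 6s.
Evaluating at s = -4: p(-4) = 120.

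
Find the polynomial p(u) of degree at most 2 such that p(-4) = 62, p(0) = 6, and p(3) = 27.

p(u) = 3u^2 - 2u + 6

Using the Lagrange interpolation formula with nodes -4, 0, 3:
  L_0(u) = u(u - 3) / 28
  L_1(u) = (u + 4)(u - 3) / -12
  L_2(u) = (u + 4)u / 21
Then p(u) = 62·L_0(u) + 6·L_1(u) + 27·L_2(u).
Expanding and collecting terms gives p(u) = 3u^2 - 2u + 6.
Check: p(-4) = 62. ✓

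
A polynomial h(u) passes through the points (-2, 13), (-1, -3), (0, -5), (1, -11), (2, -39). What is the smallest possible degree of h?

Forward differences of the values at u = -2, -1, 0, 1, 2:
  h  : 13  -3  -5  -11  -39
  Δ  : -16  -2  -6  -28
  Δ^2: 14  -4  -22
  Δ^3: -18  -18
  Δ^4: 0
The third differences are constant (-18) and nonzero, while all higher differences vanish, so the minimal degree is 3.

3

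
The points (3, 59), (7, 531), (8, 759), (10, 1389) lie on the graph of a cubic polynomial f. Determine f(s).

Using the Lagrange interpolation formula with nodes 3, 7, 8, 10:
  L_0(s) = (s - 7)(s - 8)(s - 10) / -140
  L_1(s) = (s - 3)(s - 8)(s - 10) / 12
  L_2(s) = (s - 3)(s - 7)(s - 10) / -10
  L_3(s) = (s - 3)(s - 7)(s - 8) / 42
Then f(s) = 59·L_0(s) + 531·L_1(s) + 759·L_2(s) + 1389·L_3(s).
Expanding and collecting terms gives f(s) = s^3 + 4s^2 - s - 1.
Check: f(7) = 531. ✓

f(s) = s^3 + 4s^2 - s - 1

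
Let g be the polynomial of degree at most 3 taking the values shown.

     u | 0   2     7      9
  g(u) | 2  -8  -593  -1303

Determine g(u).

Write g(u) = au^3 + bu^2 + cu + d. Substituting each data point gives a linear system:
  d = 2
  8a + 4b + 2c + d = -8
  343a + 49b + 7c + d = -593
  729a + 81b + 9c + d = -1303
Solving the system yields a = -2, b = 2, c = -1, d = 2.
So g(u) = -2u^3 + 2u^2 - u + 2.
Check: g(7) = -593. ✓

g(u) = -2u^3 + 2u^2 - u + 2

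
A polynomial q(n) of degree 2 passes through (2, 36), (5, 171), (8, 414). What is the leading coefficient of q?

Write q(n) = an^2 + bn + c. Substituting each data point gives a linear system:
  4a + 2b + c = 36
  25a + 5b + c = 171
  64a + 8b + c = 414
Solving the system yields a = 6, b = 3, c = 6.
So q(n) = 6n² + 3n + 6.
The leading coefficient is 6.

6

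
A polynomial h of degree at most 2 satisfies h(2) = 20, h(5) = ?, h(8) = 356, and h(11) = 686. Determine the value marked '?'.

134

The 3 known points determine the degree-2 polynomial uniquely.
Write h(n) = an^2 + bn + c. Substituting each data point gives a linear system:
  4a + 2b + c = 20
  64a + 8b + c = 356
  121a + 11b + c = 686
Solving the system yields a = 6, b = -4, c = 4.
So h(n) = 6n² - 4n + 4.
Then h(5) = 134.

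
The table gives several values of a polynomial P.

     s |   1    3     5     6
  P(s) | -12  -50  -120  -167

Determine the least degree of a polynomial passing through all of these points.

Divided differences on the nodes 1, 3, 5, 6:
  order 0: -12  -50  -120  -167
  order 1: -19  -35  -47
  order 2: -4  -4
  order 3: 0
The order-2 divided differences are all -4 (nonzero) and every higher order vanishes, so the data lies on a polynomial of degree exactly 2.

2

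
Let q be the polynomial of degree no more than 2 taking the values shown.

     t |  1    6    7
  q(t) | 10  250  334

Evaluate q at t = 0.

Write q(t) = at^2 + bt + c. Substituting each data point gives a linear system:
  a + b + c = 10
  36a + 6b + c = 250
  49a + 7b + c = 334
Solving the system yields a = 6, b = 6, c = -2.
So q(t) = 6t^2 + 6t - 2.
Then q(0) = -2.

-2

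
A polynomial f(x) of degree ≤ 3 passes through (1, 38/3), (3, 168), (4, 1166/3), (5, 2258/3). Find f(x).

Using the Lagrange interpolation formula with nodes 1, 3, 4, 5:
  L_0(x) = (x - 3)(x - 4)(x - 5) / -24
  L_1(x) = (x - 1)(x - 4)(x - 5) / 4
  L_2(x) = (x - 1)(x - 3)(x - 5) / -3
  L_3(x) = (x - 1)(x - 3)(x - 4) / 8
Then f(x) = 38/3·L_0(x) + 168·L_1(x) + 1166/3·L_2(x) + 2258/3·L_3(x).
Expanding and collecting terms gives f(x) = 6x³ - (1/3)x² + x + 6.
Check: f(4) = 1166/3. ✓

f(x) = 6x^3 - (1/3)x^2 + x + 6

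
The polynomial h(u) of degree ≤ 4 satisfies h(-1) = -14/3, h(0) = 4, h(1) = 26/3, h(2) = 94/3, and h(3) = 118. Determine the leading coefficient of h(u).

1

Write h(u) = au^4 + bu^3 + cu^2 + du + e. Substituting each data point gives a linear system:
  a - b + c - d + e = -14/3
  e = 4
  a + b + c + d + e = 26/3
  16a + 8b + 4c + 2d + e = 94/3
  81a + 27b + 9c + 3d + e = 118
Solving the system yields a = 1, b = 5/3, c = -3, d = 5, e = 4.
So h(u) = u⁴ + (5/3)u³ - 3u² + 5u + 4.
The leading coefficient is 1.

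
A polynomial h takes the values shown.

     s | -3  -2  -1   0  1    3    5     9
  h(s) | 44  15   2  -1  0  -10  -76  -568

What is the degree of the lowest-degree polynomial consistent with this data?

Divided differences on the nodes -3, -2, -1, 0, 1, 3, 5, 9:
  order 0: 44  15  2  -1  0  -10  -76  -568
  order 1: -29  -13  -3  1  -5  -33  -123
  order 2: 8  5  2  -2  -7  -15
  order 3: -1  -1  -1  -1  -1
  order 4: 0  0  0  0
  order 5: 0  0  0
  order 6: 0  0
  order 7: 0
The order-3 divided differences are all -1 (nonzero) and every higher order vanishes, so the data lies on a polynomial of degree exactly 3.

3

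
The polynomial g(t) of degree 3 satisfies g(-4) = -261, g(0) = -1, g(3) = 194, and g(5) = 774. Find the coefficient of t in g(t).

5

Write g(t) = at^3 + bt^2 + ct + d. Substituting each data point gives a linear system:
  -64a + 16b - 4c + d = -261
  d = -1
  27a + 9b + 3c + d = 194
  125a + 25b + 5c + d = 774
Solving the system yields a = 5, b = 5, c = 5, d = -1.
So g(t) = 5t^3 + 5t^2 + 5t - 1.
The coefficient of t is 5.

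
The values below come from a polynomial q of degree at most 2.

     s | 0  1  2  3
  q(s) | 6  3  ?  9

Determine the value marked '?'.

The 3 known points determine the degree-2 polynomial uniquely.
Write q(s) = as^2 + bs + c. Substituting each data point gives a linear system:
  c = 6
  a + b + c = 3
  9a + 3b + c = 9
Solving the system yields a = 2, b = -5, c = 6.
So q(s) = 2s² - 5s + 6.
Then q(2) = 4.

4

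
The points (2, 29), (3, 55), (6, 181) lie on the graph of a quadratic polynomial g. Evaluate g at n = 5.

131

Using the Lagrange interpolation formula with nodes 2, 3, 6:
  L_0(n) = (n - 3)(n - 6) / 4
  L_1(n) = (n - 2)(n - 6) / -3
  L_2(n) = (n - 2)(n - 3) / 12
Then g(n) = 29·L_0(n) + 55·L_1(n) + 181·L_2(n).
Expanding and collecting terms gives g(n) = 4n² + 6n + 1.
Evaluating at n = 5: g(5) = 131.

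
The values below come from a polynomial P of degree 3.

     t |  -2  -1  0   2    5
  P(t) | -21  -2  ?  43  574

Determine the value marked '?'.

-1

The 4 known points determine the degree-3 polynomial uniquely.
Write P(t) = at^3 + bt^2 + ct + d. Substituting each data point gives a linear system:
  -8a + 4b - 2c + d = -21
  -a + b - c + d = -2
  8a + 4b + 2c + d = 43
  125a + 25b + 5c + d = 574
Solving the system yields a = 4, b = 3, c = 0, d = -1.
So P(t) = 4t^3 + 3t^2 - 1.
Then P(0) = -1.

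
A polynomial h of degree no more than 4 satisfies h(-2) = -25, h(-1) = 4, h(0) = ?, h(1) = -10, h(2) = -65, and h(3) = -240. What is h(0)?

The 5 known points determine the degree-4 polynomial uniquely.
Write h(s) = as^4 + bs^3 + cs^2 + ds + e. Substituting each data point gives a linear system:
  16a - 8b + 4c - 2d + e = -25
  a - b + c - d + e = 4
  a + b + c + d + e = -10
  16a + 8b + 4c + 2d + e = -65
  81a + 27b + 9c + 3d + e = -240
Solving the system yields a = -2, b = -1, c = -4, d = -6, e = 3.
So h(s) = -2s⁴ - s³ - 4s² - 6s + 3.
Then h(0) = 3.

3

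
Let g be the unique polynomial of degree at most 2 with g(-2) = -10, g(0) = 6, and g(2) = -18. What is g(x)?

Write g(x) = ax^2 + bx + c. Substituting each data point gives a linear system:
  4a - 2b + c = -10
  c = 6
  4a + 2b + c = -18
Solving the system yields a = -5, b = -2, c = 6.
So g(x) = -5x² - 2x + 6.
Check: g(-2) = -10. ✓

g(x) = -5x^2 - 2x + 6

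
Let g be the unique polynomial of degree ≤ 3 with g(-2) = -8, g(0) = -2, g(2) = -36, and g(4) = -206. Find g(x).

Write g(x) = ax^3 + bx^2 + cx + d. Substituting each data point gives a linear system:
  -8a + 4b - 2c + d = -8
  d = -2
  8a + 4b + 2c + d = -36
  64a + 16b + 4c + d = -206
Solving the system yields a = -2, b = -5, c = 1, d = -2.
So g(x) = -2x^3 - 5x^2 + x - 2.
Check: g(2) = -36. ✓

g(x) = -2x^3 - 5x^2 + x - 2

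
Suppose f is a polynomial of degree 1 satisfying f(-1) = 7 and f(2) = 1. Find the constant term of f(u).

5

Write f(u) = au + b. Substituting each data point gives a linear system:
  -a + b = 7
  2a + b = 1
Solving the system yields a = -2, b = 5.
So f(u) = -2u + 5.
The constant term is 5.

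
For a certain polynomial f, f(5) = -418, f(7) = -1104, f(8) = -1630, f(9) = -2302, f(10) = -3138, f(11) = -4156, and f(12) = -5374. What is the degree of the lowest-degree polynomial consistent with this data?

3

Divided differences on the nodes 5, 7, 8, 9, 10, 11, 12:
  order 0: -418  -1104  -1630  -2302  -3138  -4156  -5374
  order 1: -343  -526  -672  -836  -1018  -1218
  order 2: -61  -73  -82  -91  -100
  order 3: -3  -3  -3  -3
  order 4: 0  0  0
  order 5: 0  0
  order 6: 0
The order-3 divided differences are all -3 (nonzero) and every higher order vanishes, so the data lies on a polynomial of degree exactly 3.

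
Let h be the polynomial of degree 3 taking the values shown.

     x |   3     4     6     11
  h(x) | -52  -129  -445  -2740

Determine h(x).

Write h(x) = ax^3 + bx^2 + cx + d. Substituting each data point gives a linear system:
  27a + 9b + 3c + d = -52
  64a + 16b + 4c + d = -129
  216a + 36b + 6c + d = -445
  1331a + 121b + 11c + d = -2740
Solving the system yields a = -2, b = -1, c = 4, d = -1.
So h(x) = -2x^3 - x^2 + 4x - 1.
Check: h(3) = -52. ✓

h(x) = -2x^3 - x^2 + 4x - 1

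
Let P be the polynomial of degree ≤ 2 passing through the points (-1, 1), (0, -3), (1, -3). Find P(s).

Write P(s) = as^2 + bs + c. Substituting each data point gives a linear system:
  a - b + c = 1
  c = -3
  a + b + c = -3
Solving the system yields a = 2, b = -2, c = -3.
So P(s) = 2s^2 - 2s - 3.
Check: P(-1) = 1. ✓

P(s) = 2s^2 - 2s - 3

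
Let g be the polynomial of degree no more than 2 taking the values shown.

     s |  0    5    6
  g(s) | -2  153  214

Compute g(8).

Using the Lagrange interpolation formula with nodes 0, 5, 6:
  L_0(s) = (s - 5)(s - 6) / 30
  L_1(s) = s(s - 6) / -5
  L_2(s) = s(s - 5) / 6
Then g(s) = -2·L_0(s) + 153·L_1(s) + 214·L_2(s).
Expanding and collecting terms gives g(s) = 5s² + 6s - 2.
Evaluating at s = 8: g(8) = 366.

366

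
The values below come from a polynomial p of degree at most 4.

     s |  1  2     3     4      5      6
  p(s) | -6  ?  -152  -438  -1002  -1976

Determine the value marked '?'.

On equispaced nodes a degree-4 polynomial has vanishing fifth forward difference, so
  - p(1) + 5·p(2) - 10·p(3) + 10·p(4) - 5·p(5) + p(6) = 0.
Substituting the known values and solving for p(2):
  5·p(2) = -180
  p(2) = -36.

-36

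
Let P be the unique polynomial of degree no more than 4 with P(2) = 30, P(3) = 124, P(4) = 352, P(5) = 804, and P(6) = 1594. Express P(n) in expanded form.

Write P(n) = an^4 + bn^3 + cn^2 + dn + e. Substituting each data point gives a linear system:
  16a + 8b + 4c + 2d + e = 30
  81a + 27b + 9c + 3d + e = 124
  256a + 64b + 16c + 4d + e = 352
  625a + 125b + 25c + 5d + e = 804
  1296a + 216b + 36c + 6d + e = 1594
Solving the system yields a = 1, b = 1, c = 3, d = -5, e = 4.
So P(n) = n^4 + n^3 + 3n^2 - 5n + 4.
Check: P(2) = 30. ✓

P(n) = n^4 + n^3 + 3n^2 - 5n + 4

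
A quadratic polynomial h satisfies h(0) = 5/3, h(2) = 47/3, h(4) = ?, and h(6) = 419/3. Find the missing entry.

185/3

The 3 known points determine the degree-2 polynomial uniquely.
Write h(t) = at^2 + bt + c. Substituting each data point gives a linear system:
  c = 5/3
  4a + 2b + c = 47/3
  36a + 6b + c = 419/3
Solving the system yields a = 4, b = -1, c = 5/3.
So h(t) = 4t^2 - t + 5/3.
Then h(4) = 185/3.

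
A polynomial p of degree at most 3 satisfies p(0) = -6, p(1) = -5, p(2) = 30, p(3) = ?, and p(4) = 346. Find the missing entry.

135

On equispaced nodes a degree-3 polynomial has vanishing fourth forward difference, so
  p(0) - 4·p(1) + 6·p(2) - 4·p(3) + p(4) = 0.
Substituting the known values and solving for p(3):
  -4·p(3) = -540
  p(3) = 135.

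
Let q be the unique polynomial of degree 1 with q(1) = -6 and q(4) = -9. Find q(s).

q(s) = -s - 5

Write q(s) = as + b. Substituting each data point gives a linear system:
  a + b = -6
  4a + b = -9
Solving the system yields a = -1, b = -5.
So q(s) = -s - 5.
Check: q(4) = -9. ✓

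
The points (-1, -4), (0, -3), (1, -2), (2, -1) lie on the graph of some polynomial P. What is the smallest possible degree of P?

1

Forward differences of the values at t = -1, 0, 1, 2:
  P  : -4  -3  -2  -1
  Δ  : 1  1  1
  Δ^2: 0  0
  Δ^3: 0
The first differences are constant (1) and nonzero, while all higher differences vanish, so the minimal degree is 1.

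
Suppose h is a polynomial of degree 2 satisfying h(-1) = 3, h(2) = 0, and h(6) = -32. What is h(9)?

Write h(x) = ax^2 + bx + c. Substituting each data point gives a linear system:
  a - b + c = 3
  4a + 2b + c = 0
  36a + 6b + c = -32
Solving the system yields a = -1, b = 0, c = 4.
So h(x) = -x² + 4.
Then h(9) = -77.

-77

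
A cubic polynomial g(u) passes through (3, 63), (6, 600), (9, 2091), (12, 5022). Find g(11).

3855

Forward differences of the values at u = 3, 6, 9, 12:
  g  : 63  600  2091  5022
  Δ  : 537  1491  2931
  Δ^2: 954  1440
  Δ^3: 486
The third differences are constant, confirming degree 3.
Interpolating (Newton forward form) and evaluating at u = 11 gives g(11) = 3855.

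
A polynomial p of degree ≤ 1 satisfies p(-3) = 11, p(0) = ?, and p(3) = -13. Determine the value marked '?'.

-1

The 2 known points determine the degree-1 polynomial uniquely.
Write p(t) = at + b. Substituting each data point gives a linear system:
  -3a + b = 11
  3a + b = -13
Solving the system yields a = -4, b = -1.
So p(t) = -4t - 1.
Then p(0) = -1.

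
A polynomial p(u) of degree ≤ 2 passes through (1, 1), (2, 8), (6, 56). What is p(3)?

Write p(u) = au^2 + bu + c. Substituting each data point gives a linear system:
  a + b + c = 1
  4a + 2b + c = 8
  36a + 6b + c = 56
Solving the system yields a = 1, b = 4, c = -4.
So p(u) = u² + 4u - 4.
Then p(3) = 17.

17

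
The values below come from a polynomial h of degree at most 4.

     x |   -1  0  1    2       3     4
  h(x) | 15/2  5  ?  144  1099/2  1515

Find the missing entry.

45/2

The 5 known points determine the degree-4 polynomial uniquely.
Write h(x) = ax^4 + bx^3 + cx^2 + dx + e. Substituting each data point gives a linear system:
  a - b + c - d + e = 15/2
  e = 5
  16a + 8b + 4c + 2d + e = 144
  81a + 27b + 9c + 3d + e = 1099/2
  256a + 64b + 16c + 4d + e = 1515
Solving the system yields a = 4, b = 6, c = 6, d = 3/2, e = 5.
So h(x) = 4x⁴ + 6x³ + 6x² + (3/2)x + 5.
Then h(1) = 45/2.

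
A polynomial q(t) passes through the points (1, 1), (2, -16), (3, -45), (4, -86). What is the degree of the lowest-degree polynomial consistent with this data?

Forward differences of the values at t = 1, 2, 3, 4:
  q  : 1  -16  -45  -86
  Δ  : -17  -29  -41
  Δ^2: -12  -12
  Δ^3: 0
The second differences are constant (-12) and nonzero, while all higher differences vanish, so the minimal degree is 2.

2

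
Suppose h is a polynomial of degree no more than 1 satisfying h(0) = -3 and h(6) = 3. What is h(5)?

Using the Lagrange interpolation formula with nodes 0, 6:
  L_0(t) = (t - 6) / -6
  L_1(t) = t / 6
Then h(t) = -3·L_0(t) + 3·L_1(t).
Expanding and collecting terms gives h(t) = t - 3.
Evaluating at t = 5: h(5) = 2.

2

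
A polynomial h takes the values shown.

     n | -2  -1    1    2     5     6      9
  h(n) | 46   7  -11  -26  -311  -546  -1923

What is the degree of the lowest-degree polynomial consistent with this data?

3

Divided differences on the nodes -2, -1, 1, 2, 5, 6, 9:
  order 0: 46  7  -11  -26  -311  -546  -1923
  order 1: -39  -9  -15  -95  -235  -459
  order 2: 10  -2  -20  -35  -56
  order 3: -3  -3  -3  -3
  order 4: 0  0  0
  order 5: 0  0
  order 6: 0
The order-3 divided differences are all -3 (nonzero) and every higher order vanishes, so the data lies on a polynomial of degree exactly 3.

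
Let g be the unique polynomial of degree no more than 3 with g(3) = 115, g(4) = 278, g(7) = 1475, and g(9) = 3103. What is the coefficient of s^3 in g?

4

Write g(s) = as^3 + bs^2 + cs + d. Substituting each data point gives a linear system:
  27a + 9b + 3c + d = 115
  64a + 16b + 4c + d = 278
  343a + 49b + 7c + d = 1475
  729a + 81b + 9c + d = 3103
Solving the system yields a = 4, b = 3, c = -6, d = -2.
So g(s) = 4s^3 + 3s^2 - 6s - 2.
The leading coefficient is 4.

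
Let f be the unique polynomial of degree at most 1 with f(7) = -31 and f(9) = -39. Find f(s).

Write f(s) = as + b. Substituting each data point gives a linear system:
  7a + b = -31
  9a + b = -39
Solving the system yields a = -4, b = -3.
So f(s) = -4s - 3.
Check: f(9) = -39. ✓

f(s) = -4s - 3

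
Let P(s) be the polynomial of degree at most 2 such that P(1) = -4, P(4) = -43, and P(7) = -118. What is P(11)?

-274

Write P(s) = as^2 + bs + c. Substituting each data point gives a linear system:
  a + b + c = -4
  16a + 4b + c = -43
  49a + 7b + c = -118
Solving the system yields a = -2, b = -3, c = 1.
So P(s) = -2s^2 - 3s + 1.
Then P(11) = -274.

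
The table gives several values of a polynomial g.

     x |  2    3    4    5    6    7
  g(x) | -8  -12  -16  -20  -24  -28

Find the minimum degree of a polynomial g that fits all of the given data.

Forward differences of the values at x = 2, 3, 4, 5, 6, 7:
  g  : -8  -12  -16  -20  -24  -28
  Δ  : -4  -4  -4  -4  -4
  Δ^2: 0  0  0  0
  Δ^3: 0  0  0
  Δ^4: 0  0
  Δ^5: 0
The first differences are constant (-4) and nonzero, while all higher differences vanish, so the minimal degree is 1.

1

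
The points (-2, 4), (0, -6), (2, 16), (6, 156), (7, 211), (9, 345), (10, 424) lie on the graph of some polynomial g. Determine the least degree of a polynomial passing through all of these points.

Divided differences on the nodes -2, 0, 2, 6, 7, 9, 10:
  order 0: 4  -6  16  156  211  345  424
  order 1: -5  11  35  55  67  79
  order 2: 4  4  4  4  4
  order 3: 0  0  0  0
  order 4: 0  0  0
  order 5: 0  0
  order 6: 0
The order-2 divided differences are all 4 (nonzero) and every higher order vanishes, so the data lies on a polynomial of degree exactly 2.

2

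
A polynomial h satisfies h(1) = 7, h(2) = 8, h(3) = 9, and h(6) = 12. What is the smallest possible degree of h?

Divided differences on the nodes 1, 2, 3, 6:
  order 0: 7  8  9  12
  order 1: 1  1  1
  order 2: 0  0
  order 3: 0
The order-1 divided differences are all 1 (nonzero) and every higher order vanishes, so the data lies on a polynomial of degree exactly 1.

1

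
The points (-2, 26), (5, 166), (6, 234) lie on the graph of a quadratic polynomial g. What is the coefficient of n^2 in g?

6

Write g(n) = an^2 + bn + c. Substituting each data point gives a linear system:
  4a - 2b + c = 26
  25a + 5b + c = 166
  36a + 6b + c = 234
Solving the system yields a = 6, b = 2, c = 6.
So g(n) = 6n^2 + 2n + 6.
The leading coefficient is 6.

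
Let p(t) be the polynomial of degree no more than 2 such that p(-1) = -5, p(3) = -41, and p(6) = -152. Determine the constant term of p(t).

Write p(t) = at^2 + bt + c. Substituting each data point gives a linear system:
  a - b + c = -5
  9a + 3b + c = -41
  36a + 6b + c = -152
Solving the system yields a = -4, b = -1, c = -2.
So p(t) = -4t² - t - 2.
The constant term is -2.

-2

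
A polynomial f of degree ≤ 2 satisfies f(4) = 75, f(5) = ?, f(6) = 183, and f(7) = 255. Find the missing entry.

On equispaced nodes a degree-2 polynomial has vanishing third forward difference, so
  - f(4) + 3·f(5) - 3·f(6) + f(7) = 0.
Substituting the known values and solving for f(5):
  3·f(5) = 369
  f(5) = 123.

123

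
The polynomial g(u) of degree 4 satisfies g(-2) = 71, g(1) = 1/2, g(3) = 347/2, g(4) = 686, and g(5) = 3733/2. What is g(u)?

g(u) = 4u^4 - 4u^3 - 6u^2 + (5/2)u + 4

Write g(u) = au^4 + bu^3 + cu^2 + du + e. Substituting each data point gives a linear system:
  16a - 8b + 4c - 2d + e = 71
  a + b + c + d + e = 1/2
  81a + 27b + 9c + 3d + e = 347/2
  256a + 64b + 16c + 4d + e = 686
  625a + 125b + 25c + 5d + e = 3733/2
Solving the system yields a = 4, b = -4, c = -6, d = 5/2, e = 4.
So g(u) = 4u^4 - 4u^3 - 6u^2 + (5/2)u + 4.
Check: g(4) = 686. ✓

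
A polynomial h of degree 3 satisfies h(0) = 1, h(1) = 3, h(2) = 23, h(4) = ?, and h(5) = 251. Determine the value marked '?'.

The 4 known points determine the degree-3 polynomial uniquely.
Write h(s) = as^3 + bs^2 + cs + d. Substituting each data point gives a linear system:
  d = 1
  a + b + c + d = 3
  8a + 4b + 2c + d = 23
  125a + 25b + 5c + d = 251
Solving the system yields a = 1, b = 6, c = -5, d = 1.
So h(s) = s³ + 6s² - 5s + 1.
Then h(4) = 141.

141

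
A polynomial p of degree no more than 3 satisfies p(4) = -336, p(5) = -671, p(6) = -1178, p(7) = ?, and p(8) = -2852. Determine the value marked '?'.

-1893

On equispaced nodes a degree-3 polynomial has vanishing fourth forward difference, so
  p(4) - 4·p(5) + 6·p(6) - 4·p(7) + p(8) = 0.
Substituting the known values and solving for p(7):
  -4·p(7) = 7572
  p(7) = -1893.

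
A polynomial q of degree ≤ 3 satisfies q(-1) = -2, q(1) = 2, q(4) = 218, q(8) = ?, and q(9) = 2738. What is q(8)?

The 4 known points determine the degree-3 polynomial uniquely.
Write q(t) = at^3 + bt^2 + ct + d. Substituting each data point gives a linear system:
  -a + b - c + d = -2
  a + b + c + d = 2
  64a + 16b + 4c + d = 218
  729a + 81b + 9c + d = 2738
Solving the system yields a = 4, b = -2, c = -2, d = 2.
So q(t) = 4t³ - 2t² - 2t + 2.
Then q(8) = 1906.

1906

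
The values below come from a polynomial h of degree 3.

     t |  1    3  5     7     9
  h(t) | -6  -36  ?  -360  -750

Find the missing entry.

On equispaced nodes a degree-3 polynomial has vanishing fourth forward difference, so
  h(1) - 4·h(3) + 6·h(5) - 4·h(7) + h(9) = 0.
Substituting the known values and solving for h(5):
  6·h(5) = -828
  h(5) = -138.

-138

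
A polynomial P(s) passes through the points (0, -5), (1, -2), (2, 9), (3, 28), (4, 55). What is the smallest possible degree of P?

2

Forward differences of the values at s = 0, 1, 2, 3, 4:
  P  : -5  -2  9  28  55
  Δ  : 3  11  19  27
  Δ^2: 8  8  8
  Δ^3: 0  0
  Δ^4: 0
The second differences are constant (8) and nonzero, while all higher differences vanish, so the minimal degree is 2.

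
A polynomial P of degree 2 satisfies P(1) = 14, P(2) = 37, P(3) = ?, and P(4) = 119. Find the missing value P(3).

72

The 3 known points determine the degree-2 polynomial uniquely.
Write P(t) = at^2 + bt + c. Substituting each data point gives a linear system:
  a + b + c = 14
  4a + 2b + c = 37
  16a + 4b + c = 119
Solving the system yields a = 6, b = 5, c = 3.
So P(t) = 6t² + 5t + 3.
Then P(3) = 72.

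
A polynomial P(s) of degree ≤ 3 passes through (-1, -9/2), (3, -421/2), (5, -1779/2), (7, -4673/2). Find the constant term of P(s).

-2

Write P(s) = as^3 + bs^2 + cs + d. Substituting each data point gives a linear system:
  -a + b - c + d = -9/2
  27a + 9b + 3c + d = -421/2
  125a + 25b + 5c + d = -1779/2
  343a + 49b + 7c + d = -4673/2
Solving the system yields a = -6, b = -6, c = 5/2, d = -2.
So P(s) = -6s^3 - 6s^2 + (5/2)s - 2.
The constant term is -2.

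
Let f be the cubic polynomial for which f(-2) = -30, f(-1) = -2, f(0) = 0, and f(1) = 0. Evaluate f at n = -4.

Using the Lagrange interpolation formula with nodes -2, -1, 0, 1:
  L_0(n) = (n + 1)n(n - 1) / -6
  L_1(n) = (n + 2)n(n - 1) / 2
  L_2(n) = (n + 2)(n + 1)(n - 1) / -2
  L_3(n) = (n + 2)(n + 1)n / 6
Then f(n) = -30·L_0(n) - 2·L_1(n) + 0·L_2(n) + 0·L_3(n).
Expanding and collecting terms gives f(n) = 4n^3 - n^2 - 3n.
Evaluating at n = -4: f(-4) = -260.

-260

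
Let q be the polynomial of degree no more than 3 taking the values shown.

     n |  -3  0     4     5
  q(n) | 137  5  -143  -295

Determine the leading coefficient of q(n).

-3

Write q(n) = an^3 + bn^2 + cn + d. Substituting each data point gives a linear system:
  -27a + 9b - 3c + d = 137
  d = 5
  64a + 16b + 4c + d = -143
  125a + 25b + 5c + d = -295
Solving the system yields a = -3, b = 4, c = -5, d = 5.
So q(n) = -3n³ + 4n² - 5n + 5.
The leading coefficient is -3.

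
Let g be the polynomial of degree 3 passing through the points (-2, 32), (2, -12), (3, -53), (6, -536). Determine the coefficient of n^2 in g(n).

Write g(n) = an^3 + bn^2 + cn + d. Substituting each data point gives a linear system:
  -8a + 4b - 2c + d = 32
  8a + 4b + 2c + d = -12
  27a + 9b + 3c + d = -53
  216a + 36b + 6c + d = -536
Solving the system yields a = -3, b = 3, c = 1, d = -2.
So g(n) = -3n^3 + 3n^2 + n - 2.
The coefficient of n^2 is 3.

3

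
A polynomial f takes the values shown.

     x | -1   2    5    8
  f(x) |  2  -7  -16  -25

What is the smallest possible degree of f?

Forward differences of the values at x = -1, 2, 5, 8:
  f  : 2  -7  -16  -25
  Δ  : -9  -9  -9
  Δ^2: 0  0
  Δ^3: 0
The first differences are constant (-9) and nonzero, while all higher differences vanish, so the minimal degree is 1.

1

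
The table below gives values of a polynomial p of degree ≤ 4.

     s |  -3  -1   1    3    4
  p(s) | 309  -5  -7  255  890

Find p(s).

p(s) = 4s^4 - s^3 - 4s^2 - 6

Write p(s) = as^4 + bs^3 + cs^2 + ds + e. Substituting each data point gives a linear system:
  81a - 27b + 9c - 3d + e = 309
  a - b + c - d + e = -5
  a + b + c + d + e = -7
  81a + 27b + 9c + 3d + e = 255
  256a + 64b + 16c + 4d + e = 890
Solving the system yields a = 4, b = -1, c = -4, d = 0, e = -6.
So p(s) = 4s^4 - s^3 - 4s^2 - 6.
Check: p(4) = 890. ✓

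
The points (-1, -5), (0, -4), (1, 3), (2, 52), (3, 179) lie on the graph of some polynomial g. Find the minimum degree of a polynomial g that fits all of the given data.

3

Forward differences of the values at s = -1, 0, 1, 2, 3:
  g  : -5  -4  3  52  179
  Δ  : 1  7  49  127
  Δ^2: 6  42  78
  Δ^3: 36  36
  Δ^4: 0
The third differences are constant (36) and nonzero, while all higher differences vanish, so the minimal degree is 3.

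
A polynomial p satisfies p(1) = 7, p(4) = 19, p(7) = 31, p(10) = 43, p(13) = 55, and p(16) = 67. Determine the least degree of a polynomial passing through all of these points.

Forward differences of the values at u = 1, 4, 7, 10, 13, 16:
  p  : 7  19  31  43  55  67
  Δ  : 12  12  12  12  12
  Δ^2: 0  0  0  0
  Δ^3: 0  0  0
  Δ^4: 0  0
  Δ^5: 0
The first differences are constant (12) and nonzero, while all higher differences vanish, so the minimal degree is 1.

1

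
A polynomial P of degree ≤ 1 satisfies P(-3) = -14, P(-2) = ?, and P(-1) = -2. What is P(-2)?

On equispaced nodes a degree-1 polynomial has vanishing second forward difference, so
  P(-3) - 2·P(-2) + P(-1) = 0.
Substituting the known values and solving for P(-2):
  -2·P(-2) = 16
  P(-2) = -8.

-8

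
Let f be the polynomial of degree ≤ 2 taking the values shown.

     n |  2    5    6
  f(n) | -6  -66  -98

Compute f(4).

Using the Lagrange interpolation formula with nodes 2, 5, 6:
  L_0(n) = (n - 5)(n - 6) / 12
  L_1(n) = (n - 2)(n - 6) / -3
  L_2(n) = (n - 2)(n - 5) / 4
Then f(n) = -6·L_0(n) - 66·L_1(n) - 98·L_2(n).
Expanding and collecting terms gives f(n) = -3n^2 + n + 4.
Evaluating at n = 4: f(4) = -40.

-40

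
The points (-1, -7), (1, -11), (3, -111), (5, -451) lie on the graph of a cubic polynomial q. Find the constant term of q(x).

-6

Write q(x) = ax^3 + bx^2 + cx + d. Substituting each data point gives a linear system:
  -a + b - c + d = -7
  a + b + c + d = -11
  27a + 9b + 3c + d = -111
  125a + 25b + 5c + d = -451
Solving the system yields a = -3, b = -3, c = 1, d = -6.
So q(x) = -3x^3 - 3x^2 + x - 6.
The constant term is -6.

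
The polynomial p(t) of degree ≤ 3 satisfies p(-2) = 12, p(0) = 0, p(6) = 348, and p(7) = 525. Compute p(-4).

8

Using the Lagrange interpolation formula with nodes -2, 0, 6, 7:
  L_0(t) = t(t - 6)(t - 7) / -144
  L_1(t) = (t + 2)(t - 6)(t - 7) / 84
  L_2(t) = (t + 2)t(t - 7) / -48
  L_3(t) = (t + 2)t(t - 6) / 63
Then p(t) = 12·L_0(t) + 0·L_1(t) + 348·L_2(t) + 525·L_3(t).
Expanding and collecting terms gives p(t) = t^3 + 4t^2 - 2t.
Evaluating at t = -4: p(-4) = 8.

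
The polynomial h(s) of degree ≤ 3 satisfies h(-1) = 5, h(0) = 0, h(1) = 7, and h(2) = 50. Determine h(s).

h(s) = 4s^3 + 6s^2 - 3s

Write h(s) = as^3 + bs^2 + cs + d. Substituting each data point gives a linear system:
  -a + b - c + d = 5
  d = 0
  a + b + c + d = 7
  8a + 4b + 2c + d = 50
Solving the system yields a = 4, b = 6, c = -3, d = 0.
So h(s) = 4s^3 + 6s^2 - 3s.
Check: h(-1) = 5. ✓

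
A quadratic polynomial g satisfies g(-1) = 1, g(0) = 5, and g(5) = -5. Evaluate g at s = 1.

Write g(s) = as^2 + bs + c. Substituting each data point gives a linear system:
  a - b + c = 1
  c = 5
  25a + 5b + c = -5
Solving the system yields a = -1, b = 3, c = 5.
So g(s) = -s^2 + 3s + 5.
Then g(1) = 7.

7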